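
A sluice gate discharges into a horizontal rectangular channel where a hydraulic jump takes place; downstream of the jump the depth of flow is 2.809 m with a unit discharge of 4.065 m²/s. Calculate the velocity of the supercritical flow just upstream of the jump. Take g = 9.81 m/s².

V₁ = 10.80 m/s

V₂ = q/y₂ = 4.065/2.809 = 1.447 m/s; Fr₂ = V₂/√(g·y₂) = 0.2757.
Since the conjugate-depth ratio holds either way, y₁/y₂ = ½[√(1 + 8Fr₂²) − 1] = ½[√1.6080 − 1] = 0.1340.
y₁ = 0.1340 × 2.809 = 0.3765 m.
V₁ = q/y₁ = 4.065/0.3765 = 10.80 m/s.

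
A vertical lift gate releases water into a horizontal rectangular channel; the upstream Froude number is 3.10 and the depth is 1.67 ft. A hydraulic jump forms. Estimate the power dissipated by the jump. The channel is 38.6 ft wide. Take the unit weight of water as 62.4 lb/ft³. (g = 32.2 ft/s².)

Fr₁ = 3.10 (given).
Conjugate-depth relation: y₂/y₁ = ½[√(1 + 8Fr₁²) − 1] = ½[√77.88 − 1] = 3.91.
y₂ = 3.91 × 1.67 = 6.53 ft.
Head loss: ΔE = (y₂ − y₁)³/(4y₁y₂) = (6.53 − 1.67)³/(4×1.67×6.53) = 115/43.6 = 2.64 ft.
V₁ = Fr₁·√(g·y₁) = 3.10×√(32.2×1.67) = 22.7 ft/s; q = V₁·y₁ = 38.0 ft²/s. Q = q·b = 38.0 × 38.6 = 1465 cfs. P = γ·Q·ΔE/550 = 62.4 × 1465 × 2.64 / 550 = 438 hp.

P = 438 hp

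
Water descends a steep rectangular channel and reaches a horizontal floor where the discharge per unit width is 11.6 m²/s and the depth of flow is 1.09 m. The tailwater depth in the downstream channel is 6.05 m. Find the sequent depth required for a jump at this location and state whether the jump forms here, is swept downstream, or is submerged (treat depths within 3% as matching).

y₂ = 4.50 m; the jump is submerged

V₁ = q/y₁ = 11.6/1.09 = 10.6 m/s. Fr₁ = V₁/√(g·y₁) = 10.6/√(9.81×1.09) = 3.25.
Sequent-depth ratio: y₂/y₁ = ½[√(1 + 8Fr₁²) − 1] = ½[√85.73 − 1] = 4.13.
y₂ = 4.13 × 1.09 = 4.50 m.
Tailwater y_tw = 6.05 m: y_tw > y₂, so the jump is submerged.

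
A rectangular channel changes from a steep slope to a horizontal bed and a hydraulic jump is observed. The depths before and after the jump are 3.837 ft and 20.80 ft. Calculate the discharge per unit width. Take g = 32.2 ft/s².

q = 177.9 ft²/s

For a rectangular channel the momentum equation gives q² = ½·g·y₁·y₂·(y₁ + y₂) = ½×32.2×3.837×20.80×24.64 = 31657.
q = √31657 = 177.9 ft²/s.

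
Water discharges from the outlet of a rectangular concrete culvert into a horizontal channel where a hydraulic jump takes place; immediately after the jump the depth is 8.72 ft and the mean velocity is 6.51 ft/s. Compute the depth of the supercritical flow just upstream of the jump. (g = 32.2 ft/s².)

Fr₂ = V₂/√(g·y₂) = 6.51/√(32.2×8.72) = 0.389.
The Bélanger relation is symmetric: y₁/y₂ = ½[√(1 + 8Fr₂²) − 1] = ½[√2.207 − 1] = 0.243.
y₁ = 0.243 × 8.72 = 2.12 ft.

y₁ = 2.12 ft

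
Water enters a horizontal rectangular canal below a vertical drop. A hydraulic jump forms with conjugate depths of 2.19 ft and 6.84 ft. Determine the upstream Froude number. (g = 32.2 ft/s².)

For a rectangular channel the momentum equation gives q² = ½·g·y₁·y₂·(y₁ + y₂) = ½×32.2×2.19×6.84×9.03 = 2178.
q = √2178 = 46.7 ft²/s.
V₁ = q/y₁ = 21.3 ft/s; Fr₁ = V₁/√(g·y₁) = 2.54.

Fr₁ = 2.54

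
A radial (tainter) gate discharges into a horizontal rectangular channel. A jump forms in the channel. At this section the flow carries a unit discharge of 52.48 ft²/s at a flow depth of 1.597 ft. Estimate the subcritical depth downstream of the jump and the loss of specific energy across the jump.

V₁ = q/y₁ = 52.48/1.597 = 32.86 ft/s. Fr₁ = V₁/√(g·y₁) = 32.86/√(32.2×1.597) = 4.583.
From the momentum equation for a rectangular channel, y₂/y₁ = ½[√(1 + 8Fr₁²) − 1] = ½[√169.00 − 1] = 6.000.
y₂ = 6.000 × 1.597 = 9.582 ft.
Head loss: ΔE = (y₂ − y₁)³/(4y₁y₂) = (9.582 − 1.597)³/(4×1.597×9.582) = 509.1/61.21 = 8.318 ft.

y₂ = 9.582 ft; ΔE = 8.318 ft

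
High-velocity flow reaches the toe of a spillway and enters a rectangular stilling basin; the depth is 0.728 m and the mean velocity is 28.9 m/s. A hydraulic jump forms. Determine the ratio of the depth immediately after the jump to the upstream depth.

Fr₁ = V₁/√(g·y₁) = 28.9/√(9.81×0.728) = 10.8.
Bélanger equation: y₂/y₁ = ½[√(1 + 8Fr₁²) − 1] = ½[√936.6 − 1] = 14.8.

y₂/y₁ = 14.8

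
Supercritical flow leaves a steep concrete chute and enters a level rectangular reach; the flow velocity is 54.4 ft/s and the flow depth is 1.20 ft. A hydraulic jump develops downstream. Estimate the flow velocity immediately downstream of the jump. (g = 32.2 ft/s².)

Fr₁ = V₁/√(g·y₁) = 54.4/√(32.2×1.20) = 8.75.
Conjugate-depth relation: y₂/y₁ = ½[√(1 + 8Fr₁²) − 1] = ½[√613.7 − 1] = 11.9.
y₂ = 11.9 × 1.20 = 14.3 ft.
q = V₁·y₁ = 54.4 × 1.20 = 65.3 ft²/s.
V₂ = q/y₂ = 65.3/14.3 = 4.58 ft/s.

V₂ = 4.58 ft/s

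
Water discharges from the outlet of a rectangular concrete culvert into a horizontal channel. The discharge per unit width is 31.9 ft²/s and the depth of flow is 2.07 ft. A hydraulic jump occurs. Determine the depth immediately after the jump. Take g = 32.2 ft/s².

V₁ = q/y₁ = 31.9/2.07 = 15.4 ft/s. Fr₁ = V₁/√(g·y₁) = 15.4/√(32.2×2.07) = 1.89.
Sequent-depth ratio: y₂/y₁ = ½[√(1 + 8Fr₁²) − 1] = ½[√29.50 − 1] = 2.22.
y₂ = 2.22 × 2.07 = 4.59 ft.

y₂ = 4.59 ft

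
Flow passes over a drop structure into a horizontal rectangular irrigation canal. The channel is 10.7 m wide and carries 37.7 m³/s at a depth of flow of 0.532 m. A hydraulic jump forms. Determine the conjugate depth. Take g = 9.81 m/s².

y₂ = 1.93 m

q = Q/b = 37.7/10.7 = 3.52 m²/s; V₁ = q/y₁ = 6.62 m/s. Fr₁ = V₁/√(g·y₁) = 2.90.
Bélanger equation: y₂/y₁ = ½[√(1 + 8Fr₁²) − 1] = ½[√68.24 − 1] = 3.63.
y₂ = 3.63 × 0.532 = 1.93 m.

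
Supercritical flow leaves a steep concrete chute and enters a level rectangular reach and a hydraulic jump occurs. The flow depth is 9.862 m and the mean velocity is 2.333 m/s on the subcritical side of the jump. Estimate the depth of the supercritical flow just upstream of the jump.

y₁ = 1.007 m

Fr₂ = V₂/√(g·y₂) = 2.333/√(9.81×9.862) = 0.2372.
Applying the sequent-depth relation in reverse, y₁/y₂ = ½[√(1 + 8Fr₂²) − 1] = ½[√1.4501 − 1] = 0.1021.
y₁ = 0.1021 × 9.862 = 1.007 m.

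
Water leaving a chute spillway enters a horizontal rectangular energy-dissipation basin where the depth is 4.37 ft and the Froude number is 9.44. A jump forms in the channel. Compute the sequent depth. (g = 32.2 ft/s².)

y₂ = 56.2 ft

Fr₁ = 9.44 (given).
Sequent-depth ratio: y₂/y₁ = ½[√(1 + 8Fr₁²) − 1] = ½[√713.9 − 1] = 12.9.
y₂ = 12.9 × 4.37 = 56.2 ft.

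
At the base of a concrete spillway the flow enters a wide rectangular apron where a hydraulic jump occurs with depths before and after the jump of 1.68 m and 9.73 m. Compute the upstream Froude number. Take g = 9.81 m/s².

Fr₁ = 4.43

For a rectangular channel the momentum equation gives q² = ½·g·y₁·y₂·(y₁ + y₂) = ½×9.81×1.68×9.73×11.4 = 915.
q = √915 = 30.2 m²/s.
V₁ = q/y₁ = 18.0 m/s; Fr₁ = V₁/√(g·y₁) = 4.43.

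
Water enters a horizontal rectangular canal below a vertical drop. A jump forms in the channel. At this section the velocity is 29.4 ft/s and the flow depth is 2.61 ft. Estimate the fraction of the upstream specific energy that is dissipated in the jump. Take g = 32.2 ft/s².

ΔE/E₁ = 0.288 (28.8%)

Fr₁ = V₁/√(g·y₁) = 29.4/√(32.2×2.61) = 3.21.
Conjugate-depth relation: y₂/y₁ = ½[√(1 + 8Fr₁²) − 1] = ½[√83.28 − 1] = 4.06.
y₂ = 4.06 × 2.61 = 10.6 ft.
E₁ = y₁ + V₁²/2g = 16.0 ft. ΔE = (y₂ − y₁)³/(4y₁y₂) = 4.61 ft. ΔE/E₁ = 4.61/16.0 = 0.288.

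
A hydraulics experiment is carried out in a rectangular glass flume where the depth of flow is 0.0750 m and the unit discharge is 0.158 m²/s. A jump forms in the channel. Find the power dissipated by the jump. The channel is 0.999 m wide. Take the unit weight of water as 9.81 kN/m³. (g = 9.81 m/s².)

V₁ = q/y₁ = 0.158/0.0750 = 2.11 m/s. Fr₁ = V₁/√(g·y₁) = 2.11/√(9.81×0.0750) = 2.46.
By Bélanger, y₂/y₁ = ½[√(1 + 8Fr₁²) − 1] = ½[√49.26 − 1] = 3.01.
y₂ = 3.01 × 0.0750 = 0.226 m.
Head loss: ΔE = (y₂ − y₁)³/(4y₁y₂) = (0.226 − 0.0750)³/(4×0.0750×0.226) = 0.00342/0.0677 = 0.0505 m.
Q = q·b = 0.158 × 0.999 = 0.158 m³/s. P = γ·Q·ΔE = 9.81 × 0.158 × 0.0505 = 0.0782 kW.

P = 0.0782 kW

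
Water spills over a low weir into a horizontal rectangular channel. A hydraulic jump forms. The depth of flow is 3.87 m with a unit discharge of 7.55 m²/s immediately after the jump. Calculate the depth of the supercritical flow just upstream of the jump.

V₂ = q/y₂ = 7.55/3.87 = 1.95 m/s; Fr₂ = V₂/√(g·y₂) = 0.317.
From the momentum equation (using Fr₂), y₁/y₂ = ½[√(1 + 8Fr₂²) − 1] = ½[√1.802 − 1] = 0.171.
y₁ = 0.171 × 3.87 = 0.663 m.

y₁ = 0.663 m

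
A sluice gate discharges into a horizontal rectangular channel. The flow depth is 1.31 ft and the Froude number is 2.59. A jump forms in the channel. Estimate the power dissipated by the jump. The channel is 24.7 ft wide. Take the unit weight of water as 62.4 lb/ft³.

Fr₁ = 2.59 (given).
By Bélanger, y₂/y₁ = ½[√(1 + 8Fr₁²) − 1] = ½[√54.66 − 1] = 3.20.
y₂ = 3.20 × 1.31 = 4.19 ft.
Head loss: ΔE = (y₂ − y₁)³/(4y₁y₂) = (4.19 − 1.31)³/(4×1.31×4.19) = 23.8/21.9 = 1.09 ft.
V₁ = Fr₁·√(g·y₁) = 2.59×√(32.2×1.31) = 16.8 ft/s; q = V₁·y₁ = 22.0 ft²/s. Q = q·b = 22.0 × 24.7 = 544 cfs. P = γ·Q·ΔE/550 = 62.4 × 544 × 1.09 / 550 = 67.1 hp.

P = 67.1 hp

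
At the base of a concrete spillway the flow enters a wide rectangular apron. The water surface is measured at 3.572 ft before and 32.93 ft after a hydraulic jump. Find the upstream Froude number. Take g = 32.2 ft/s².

For a rectangular channel the momentum equation gives q² = ½·g·y₁·y₂·(y₁ + y₂) = ½×32.2×3.572×32.93×36.50 = 69127.
q = √69127 = 262.9 ft²/s.
V₁ = q/y₁ = 73.61 ft/s; Fr₁ = V₁/√(g·y₁) = 6.863.

Fr₁ = 6.863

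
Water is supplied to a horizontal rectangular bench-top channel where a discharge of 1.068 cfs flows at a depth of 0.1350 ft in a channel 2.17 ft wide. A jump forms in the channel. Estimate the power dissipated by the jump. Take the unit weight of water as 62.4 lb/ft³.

P = 0.002164 hp

q = Q/b = 1.068/2.17 = 0.4922 ft²/s; V₁ = q/y₁ = 3.646 ft/s. Fr₁ = V₁/√(g·y₁) = 1.749.
Bélanger equation: y₂/y₁ = ½[√(1 + 8Fr₁²) − 1] = ½[√25.460 − 1] = 2.023.
y₂ = 2.023 × 0.1350 = 0.2731 ft.
V₂ = q/y₂ = 0.4922/0.2731 = 1.802 ft/s. E₁ = y₁ + V₁²/2g = 0.3414 ft; E₂ = y₂ + V₂²/2g = 0.3235 ft. ΔE = E₁ − E₂ = 0.01786 ft.
P = γ·Q·ΔE/550 = 62.4 × 1.068 × 0.01786 / 550 = 0.002164 hp.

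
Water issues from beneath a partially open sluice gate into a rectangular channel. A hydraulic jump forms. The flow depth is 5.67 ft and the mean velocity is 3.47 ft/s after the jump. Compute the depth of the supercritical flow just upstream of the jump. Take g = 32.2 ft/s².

y₁ = 0.669 ft

Fr₂ = V₂/√(g·y₂) = 3.47/√(32.2×5.67) = 0.257.
From the momentum equation (using Fr₂), y₁/y₂ = ½[√(1 + 8Fr₂²) − 1] = ½[√1.528 − 1] = 0.118.
y₁ = 0.118 × 5.67 = 0.669 ft.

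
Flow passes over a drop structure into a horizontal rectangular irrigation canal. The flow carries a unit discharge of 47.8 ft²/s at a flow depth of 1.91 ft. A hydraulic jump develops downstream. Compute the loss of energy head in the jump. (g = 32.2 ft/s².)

V₁ = q/y₁ = 47.8/1.91 = 25.0 ft/s. Fr₁ = V₁/√(g·y₁) = 25.0/√(32.2×1.91) = 3.19.
By Bélanger, y₂/y₁ = ½[√(1 + 8Fr₁²) − 1] = ½[√82.47 − 1] = 4.04.
y₂ = 4.04 × 1.91 = 7.72 ft.
Head loss: ΔE = (y₂ − y₁)³/(4y₁y₂) = (7.72 − 1.91)³/(4×1.91×7.72) = 196/59.0 = 3.32 ft.

ΔE = 3.32 ft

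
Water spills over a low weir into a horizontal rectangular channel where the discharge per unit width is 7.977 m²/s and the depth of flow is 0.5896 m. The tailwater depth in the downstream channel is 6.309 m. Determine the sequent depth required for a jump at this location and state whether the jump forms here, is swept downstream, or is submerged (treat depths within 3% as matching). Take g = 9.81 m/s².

V₁ = q/y₁ = 7.977/0.5896 = 13.53 m/s. Fr₁ = V₁/√(g·y₁) = 13.53/√(9.81×0.5896) = 5.626.
Sequent-depth ratio: y₂/y₁ = ½[√(1 + 8Fr₁²) − 1] = ½[√254.18 − 1] = 7.471.
y₂ = 7.471 × 0.5896 = 4.405 m.
Tailwater y_tw = 6.309 m: y_tw > y₂, so the jump is submerged.

y₂ = 4.405 m; the jump is submerged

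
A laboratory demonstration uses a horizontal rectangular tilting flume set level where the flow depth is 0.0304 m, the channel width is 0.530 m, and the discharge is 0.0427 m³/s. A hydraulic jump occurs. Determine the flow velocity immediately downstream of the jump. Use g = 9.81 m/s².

q = Q/b = 0.0427/0.530 = 0.0806 m²/s; V₁ = q/y₁ = 2.65 m/s. Fr₁ = V₁/√(g·y₁) = 4.85.
Sequent-depth ratio: y₂/y₁ = ½[√(1 + 8Fr₁²) − 1] = ½[√189.4 − 1] = 6.38.
y₂ = 6.38 × 0.0304 = 0.194 m.
V₂ = q/y₂ = 0.0806/0.194 = 0.415 m/s.

V₂ = 0.415 m/s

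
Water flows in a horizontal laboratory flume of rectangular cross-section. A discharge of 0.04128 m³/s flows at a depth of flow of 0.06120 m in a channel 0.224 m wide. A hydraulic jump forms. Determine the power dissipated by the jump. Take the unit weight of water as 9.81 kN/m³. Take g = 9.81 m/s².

q = Q/b = 0.04128/0.224 = 0.1843 m²/s; V₁ = q/y₁ = 3.011 m/s. Fr₁ = V₁/√(g·y₁) = 3.886.
Sequent-depth ratio: y₂/y₁ = ½[√(1 + 8Fr₁²) − 1] = ½[√121.82 − 1] = 5.019.
y₂ = 5.019 × 0.06120 = 0.3071 m.
Head loss: ΔE = (y₂ − y₁)³/(4y₁y₂) = (0.3071 − 0.06120)³/(4×0.06120×0.3071) = 0.01488/0.07519 = 0.1979 m.
P = γ·Q·ΔE = 9.81 × 0.04128 × 0.1979 = 0.08012 kW.

P = 0.08012 kW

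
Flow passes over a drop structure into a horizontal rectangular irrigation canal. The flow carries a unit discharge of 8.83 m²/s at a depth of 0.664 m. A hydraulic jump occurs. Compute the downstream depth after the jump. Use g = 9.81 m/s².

y₂ = 4.57 m

V₁ = q/y₁ = 8.83/0.664 = 13.3 m/s. Fr₁ = V₁/√(g·y₁) = 13.3/√(9.81×0.664) = 5.21.
Bélanger equation: y₂/y₁ = ½[√(1 + 8Fr₁²) − 1] = ½[√218.2 − 1] = 6.89.
y₂ = 6.89 × 0.664 = 4.57 m.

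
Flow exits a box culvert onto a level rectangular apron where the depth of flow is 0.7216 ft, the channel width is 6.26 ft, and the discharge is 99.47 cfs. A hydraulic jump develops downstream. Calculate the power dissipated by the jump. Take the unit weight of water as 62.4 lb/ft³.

P = 42.04 hp

q = Q/b = 99.47/6.26 = 15.89 ft²/s; V₁ = q/y₁ = 22.02 ft/s. Fr₁ = V₁/√(g·y₁) = 4.568.
Sequent-depth ratio: y₂/y₁ = ½[√(1 + 8Fr₁²) − 1] = ½[√167.95 − 1] = 5.980.
y₂ = 5.980 × 0.7216 = 4.315 ft.
V₂ = q/y₂ = 15.89/4.315 = 3.682 ft/s. E₁ = y₁ + V₁²/2g = 8.251 ft; E₂ = y₂ + V₂²/2g = 4.526 ft. ΔE = E₁ − E₂ = 3.725 ft.
P = γ·Q·ΔE/550 = 62.4 × 99.47 × 3.725 / 550 = 42.04 hp.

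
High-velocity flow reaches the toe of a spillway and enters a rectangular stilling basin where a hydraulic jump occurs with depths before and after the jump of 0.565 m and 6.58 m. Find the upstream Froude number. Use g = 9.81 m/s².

Fr₁ = 8.58

For a rectangular channel the momentum equation gives q² = ½·g·y₁·y₂·(y₁ + y₂) = ½×9.81×0.565×6.58×7.14 = 130.
q = √130 = 11.4 m²/s.
V₁ = q/y₁ = 20.2 m/s; Fr₁ = V₁/√(g·y₁) = 8.58.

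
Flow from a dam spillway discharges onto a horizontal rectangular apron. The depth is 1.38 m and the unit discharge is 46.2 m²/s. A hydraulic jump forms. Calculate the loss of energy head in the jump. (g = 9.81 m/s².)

V₁ = q/y₁ = 46.2/1.38 = 33.5 m/s. Fr₁ = V₁/√(g·y₁) = 33.5/√(9.81×1.38) = 9.10.
Conjugate-depth relation: y₂/y₁ = ½[√(1 + 8Fr₁²) − 1] = ½[√663.3 − 1] = 12.4.
y₂ = 12.4 × 1.38 = 17.1 m.
V₂ = q/y₂ = 46.2/17.1 = 2.70 m/s. E₁ = y₁ + V₁²/2g = 58.5 m; E₂ = y₂ + V₂²/2g = 17.5 m. ΔE = E₁ − E₂ = 41.1 m.

ΔE = 41.1 m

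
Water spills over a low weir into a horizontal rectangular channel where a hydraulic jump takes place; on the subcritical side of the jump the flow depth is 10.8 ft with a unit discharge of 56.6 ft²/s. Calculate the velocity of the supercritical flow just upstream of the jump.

V₁ = 37.8 ft/s

V₂ = q/y₂ = 56.6/10.8 = 5.24 ft/s; Fr₂ = V₂/√(g·y₂) = 0.281.
The Bélanger relation is symmetric: y₁/y₂ = ½[√(1 + 8Fr₂²) − 1] = ½[√1.632 − 1] = 0.139.
y₁ = 0.139 × 10.8 = 1.50 ft.
V₁ = q/y₁ = 56.6/1.50 = 37.8 ft/s.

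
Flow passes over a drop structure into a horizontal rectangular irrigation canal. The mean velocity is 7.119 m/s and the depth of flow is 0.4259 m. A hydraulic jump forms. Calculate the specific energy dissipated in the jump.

ΔE = 0.9830 m

Fr₁ = V₁/√(g·y₁) = 7.119/√(9.81×0.4259) = 3.483.
Conjugate-depth relation: y₂/y₁ = ½[√(1 + 8Fr₁²) − 1] = ½[√98.040 − 1] = 4.451.
y₂ = 4.451 × 0.4259 = 1.896 m.
Head loss: ΔE = (y₂ − y₁)³/(4y₁y₂) = (1.896 − 0.4259)³/(4×0.4259×1.896) = 3.174/3.229 = 0.9830 m.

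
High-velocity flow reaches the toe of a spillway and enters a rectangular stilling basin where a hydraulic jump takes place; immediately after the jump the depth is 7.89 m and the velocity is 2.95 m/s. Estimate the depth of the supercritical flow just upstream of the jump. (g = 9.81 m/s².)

Fr₂ = V₂/√(g·y₂) = 2.95/√(9.81×7.89) = 0.335.
From the momentum equation (using Fr₂), y₁/y₂ = ½[√(1 + 8Fr₂²) − 1] = ½[√1.899 − 1] = 0.189.
y₁ = 0.189 × 7.89 = 1.49 m.

y₁ = 1.49 m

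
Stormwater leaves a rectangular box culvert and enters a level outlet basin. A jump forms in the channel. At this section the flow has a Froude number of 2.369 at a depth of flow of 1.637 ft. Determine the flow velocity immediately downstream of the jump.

Fr₁ = 2.369 (given).
Conjugate-depth relation: y₂/y₁ = ½[√(1 + 8Fr₁²) − 1] = ½[√45.897 − 1] = 2.887.
y₂ = 2.887 × 1.637 = 4.727 ft.
V₁ = Fr₁·√(g·y₁) = 2.369×√(32.2×1.637) = 17.20 ft/s; q = V₁·y₁ = 28.16 ft²/s.
V₂ = q/y₂ = 28.16/4.727 = 5.957 ft/s.

V₂ = 5.957 ft/s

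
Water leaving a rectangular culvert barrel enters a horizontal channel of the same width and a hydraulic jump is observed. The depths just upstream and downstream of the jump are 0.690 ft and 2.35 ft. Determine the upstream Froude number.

Fr₁ = 2.74

For a rectangular channel the momentum equation gives q² = ½·g·y₁·y₂·(y₁ + y₂) = ½×32.2×0.690×2.35×3.04 = 79.4.
q = √79.4 = 8.91 ft²/s.
V₁ = q/y₁ = 12.9 ft/s; Fr₁ = V₁/√(g·y₁) = 2.74.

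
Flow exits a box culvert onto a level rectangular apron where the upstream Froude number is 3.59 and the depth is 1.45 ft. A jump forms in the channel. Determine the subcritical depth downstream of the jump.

Fr₁ = 3.59 (given).
Bélanger equation: y₂/y₁ = ½[√(1 + 8Fr₁²) − 1] = ½[√104.1 − 1] = 4.60.
y₂ = 4.60 × 1.45 = 6.67 ft.

y₂ = 6.67 ft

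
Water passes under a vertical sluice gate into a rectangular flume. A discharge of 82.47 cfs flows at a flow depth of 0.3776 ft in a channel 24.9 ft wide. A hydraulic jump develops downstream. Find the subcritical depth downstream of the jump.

y₂ = 1.168 ft

q = Q/b = 82.47/24.9 = 3.312 ft²/s; V₁ = q/y₁ = 8.771 ft/s. Fr₁ = V₁/√(g·y₁) = 2.515.
From the momentum equation for a rectangular channel, y₂/y₁ = ½[√(1 + 8Fr₁²) − 1] = ½[√51.621 − 1] = 3.092.
y₂ = 3.092 × 0.3776 = 1.168 ft.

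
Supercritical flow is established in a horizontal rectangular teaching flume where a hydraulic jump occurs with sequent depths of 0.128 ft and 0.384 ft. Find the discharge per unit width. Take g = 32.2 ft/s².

q = 0.637 ft²/s

For a rectangular channel the momentum equation gives q² = ½·g·y₁·y₂·(y₁ + y₂) = ½×32.2×0.128×0.384×0.512 = 0.405.
q = √0.405 = 0.637 ft²/s.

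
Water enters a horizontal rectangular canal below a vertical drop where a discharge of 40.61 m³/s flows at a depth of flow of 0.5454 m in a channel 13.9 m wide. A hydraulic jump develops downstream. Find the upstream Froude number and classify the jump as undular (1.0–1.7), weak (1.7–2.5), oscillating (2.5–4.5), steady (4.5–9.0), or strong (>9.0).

q = Q/b = 40.61/13.9 = 2.922 m²/s; V₁ = q/y₁ = 5.357 m/s. Fr₁ = V₁/√(g·y₁) = 2.316.
Fr₁ = 2.316 lies in the weak range.

Fr₁ = 2.316; weak jump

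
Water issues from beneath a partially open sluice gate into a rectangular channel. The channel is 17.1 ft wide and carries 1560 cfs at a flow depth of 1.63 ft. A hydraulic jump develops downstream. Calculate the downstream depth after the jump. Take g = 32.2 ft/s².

q = Q/b = 1560/17.1 = 91.2 ft²/s; V₁ = q/y₁ = 56.0 ft/s. Fr₁ = V₁/√(g·y₁) = 7.73.
Bélanger equation: y₂/y₁ = ½[√(1 + 8Fr₁²) − 1] = ½[√478.5 − 1] = 10.4.
y₂ = 10.4 × 1.63 = 17.0 ft.

y₂ = 17.0 ft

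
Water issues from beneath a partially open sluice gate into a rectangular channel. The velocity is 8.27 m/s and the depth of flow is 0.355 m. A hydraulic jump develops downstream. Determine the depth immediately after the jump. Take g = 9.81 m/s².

Fr₁ = V₁/√(g·y₁) = 8.27/√(9.81×0.355) = 4.43.
Bélanger equation: y₂/y₁ = ½[√(1 + 8Fr₁²) − 1] = ½[√158.1 − 1] = 5.79.
y₂ = 5.79 × 0.355 = 2.05 m.

y₂ = 2.05 m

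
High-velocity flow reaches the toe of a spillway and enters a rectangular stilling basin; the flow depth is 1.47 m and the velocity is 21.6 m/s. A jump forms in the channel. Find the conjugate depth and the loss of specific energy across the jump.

y₂ = 11.1 m; ΔE = 13.7 m

Fr₁ = V₁/√(g·y₁) = 21.6/√(9.81×1.47) = 5.69.
From the momentum equation for a rectangular channel, y₂/y₁ = ½[√(1 + 8Fr₁²) − 1] = ½[√259.8 − 1] = 7.56.
y₂ = 7.56 × 1.47 = 11.1 m.
Head loss: ΔE = (y₂ − y₁)³/(4y₁y₂) = (11.1 − 1.47)³/(4×1.47×11.1) = 897/65.3 = 13.7 m.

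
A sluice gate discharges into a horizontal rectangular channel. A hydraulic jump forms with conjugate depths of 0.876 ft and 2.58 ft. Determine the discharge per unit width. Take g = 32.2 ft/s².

For a rectangular channel the momentum equation gives q² = ½·g·y₁·y₂·(y₁ + y₂) = ½×32.2×0.876×2.58×3.46 = 126.
q = √126 = 11.2 ft²/s.

q = 11.2 ft²/s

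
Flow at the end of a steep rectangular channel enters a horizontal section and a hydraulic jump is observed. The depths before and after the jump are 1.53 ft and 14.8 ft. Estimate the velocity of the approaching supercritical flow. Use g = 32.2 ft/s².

For a rectangular channel the momentum equation gives q² = ½·g·y₁·y₂·(y₁ + y₂) = ½×32.2×1.53×14.8×16.3 = 5953.
q = √5953 = 77.2 ft²/s.
V₁ = q/y₁ = 77.2/1.53 = 50.4 ft/s.

V₁ = 50.4 ft/s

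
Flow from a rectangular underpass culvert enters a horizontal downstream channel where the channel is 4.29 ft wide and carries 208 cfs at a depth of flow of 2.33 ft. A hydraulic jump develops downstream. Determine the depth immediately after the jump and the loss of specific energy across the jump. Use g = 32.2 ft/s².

q = Q/b = 208/4.29 = 48.5 ft²/s; V₁ = q/y₁ = 20.8 ft/s. Fr₁ = V₁/√(g·y₁) = 2.40.
By Bélanger, y₂/y₁ = ½[√(1 + 8Fr₁²) − 1] = ½[√47.17 − 1] = 2.93.
y₂ = 2.93 × 2.33 = 6.84 ft.
Head loss: ΔE = (y₂ − y₁)³/(4y₁y₂) = (6.84 − 2.33)³/(4×2.33×6.84) = 91.5/63.7 = 1.44 ft.

y₂ = 6.84 ft; ΔE = 1.44 ft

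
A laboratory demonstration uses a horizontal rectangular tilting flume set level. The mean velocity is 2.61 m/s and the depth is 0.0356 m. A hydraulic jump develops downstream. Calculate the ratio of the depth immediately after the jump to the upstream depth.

y₂/y₁ = 5.77

Fr₁ = V₁/√(g·y₁) = 2.61/√(9.81×0.0356) = 4.42.
Sequent-depth ratio: y₂/y₁ = ½[√(1 + 8Fr₁²) − 1] = ½[√157.0 − 1] = 5.77.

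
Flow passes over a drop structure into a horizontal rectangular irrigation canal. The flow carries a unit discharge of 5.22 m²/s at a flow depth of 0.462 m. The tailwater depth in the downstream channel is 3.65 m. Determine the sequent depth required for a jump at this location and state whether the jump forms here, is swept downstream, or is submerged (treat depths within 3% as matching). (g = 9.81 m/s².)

V₁ = q/y₁ = 5.22/0.462 = 11.3 m/s. Fr₁ = V₁/√(g·y₁) = 11.3/√(9.81×0.462) = 5.31.
Sequent-depth ratio: y₂/y₁ = ½[√(1 + 8Fr₁²) − 1] = ½[√226.3 − 1] = 7.02.
y₂ = 7.02 × 0.462 = 3.24 m.
Tailwater y_tw = 3.65 m: y_tw > y₂, so the jump is submerged.

y₂ = 3.24 m; the jump is submerged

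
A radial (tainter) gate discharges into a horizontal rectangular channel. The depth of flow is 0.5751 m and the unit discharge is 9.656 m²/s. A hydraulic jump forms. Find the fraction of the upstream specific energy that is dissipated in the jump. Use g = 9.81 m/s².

ΔE/E₁ = 0.623 (62.3%)

V₁ = q/y₁ = 9.656/0.5751 = 16.79 m/s. Fr₁ = V₁/√(g·y₁) = 16.79/√(9.81×0.5751) = 7.069.
By Bélanger, y₂/y₁ = ½[√(1 + 8Fr₁²) − 1] = ½[√400.75 − 1] = 9.509.
y₂ = 9.509 × 0.5751 = 5.469 m.
E₁ = y₁ + V₁²/2g = 14.94 m. ΔE = (y₂ − y₁)³/(4y₁y₂) = 9.316 m. ΔE/E₁ = 9.316/14.94 = 0.623.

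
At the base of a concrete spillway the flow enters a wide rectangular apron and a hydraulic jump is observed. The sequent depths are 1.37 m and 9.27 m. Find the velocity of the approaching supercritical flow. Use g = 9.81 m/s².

For a rectangular channel the momentum equation gives q² = ½·g·y₁·y₂·(y₁ + y₂) = ½×9.81×1.37×9.27×10.6 = 663.
q = √663 = 25.7 m²/s.
V₁ = q/y₁ = 25.7/1.37 = 18.8 m/s.

V₁ = 18.8 m/s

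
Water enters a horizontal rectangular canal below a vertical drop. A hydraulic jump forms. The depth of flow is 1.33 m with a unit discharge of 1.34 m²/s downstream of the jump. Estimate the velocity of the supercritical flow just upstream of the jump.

V₁ = 7.36 m/s

V₂ = q/y₂ = 1.34/1.33 = 1.01 m/s; Fr₂ = V₂/√(g·y₂) = 0.279.
The Bélanger relation is symmetric: y₁/y₂ = ½[√(1 + 8Fr₂²) − 1] = ½[√1.622 − 1] = 0.137.
y₁ = 0.137 × 1.33 = 0.182 m.
V₁ = q/y₁ = 1.34/0.182 = 7.36 m/s.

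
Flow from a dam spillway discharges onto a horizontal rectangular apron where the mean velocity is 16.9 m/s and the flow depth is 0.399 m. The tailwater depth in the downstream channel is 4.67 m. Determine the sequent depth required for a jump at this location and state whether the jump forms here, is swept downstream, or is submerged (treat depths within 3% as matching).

y₂ = 4.62 m; the jump forms here

Fr₁ = V₁/√(g·y₁) = 16.9/√(9.81×0.399) = 8.54.
Bélanger equation: y₂/y₁ = ½[√(1 + 8Fr₁²) − 1] = ½[√584.7 − 1] = 11.6.
y₂ = 11.6 × 0.399 = 4.62 m.
Tailwater y_tw = 4.67 m: y_tw ≈ y₂, so the jump forms here.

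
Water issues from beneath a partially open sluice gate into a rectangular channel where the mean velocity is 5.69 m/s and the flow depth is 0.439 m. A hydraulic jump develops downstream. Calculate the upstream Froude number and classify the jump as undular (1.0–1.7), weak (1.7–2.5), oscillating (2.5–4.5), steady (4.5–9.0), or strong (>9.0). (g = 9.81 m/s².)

Fr₁ = 2.74; oscillating jump

Fr₁ = V₁/√(g·y₁) = 5.69/√(9.81×0.439) = 2.74.
Fr₁ = 2.74 lies in the oscillating range.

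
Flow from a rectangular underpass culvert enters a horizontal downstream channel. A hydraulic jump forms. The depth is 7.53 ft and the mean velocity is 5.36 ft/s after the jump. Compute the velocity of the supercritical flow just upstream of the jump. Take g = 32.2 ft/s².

Fr₂ = V₂/√(g·y₂) = 5.36/√(32.2×7.53) = 0.344.
The Bélanger relation is symmetric: y₁/y₂ = ½[√(1 + 8Fr₂²) − 1] = ½[√1.948 − 1] = 0.198.
y₁ = 0.198 × 7.53 = 1.49 ft.
V₁ = q/y₁ = 40.4/1.49 = 27.1 ft/s.

V₁ = 27.1 ft/s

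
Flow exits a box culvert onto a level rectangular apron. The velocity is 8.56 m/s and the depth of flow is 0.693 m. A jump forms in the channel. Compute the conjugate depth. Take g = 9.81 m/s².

y₂ = 2.89 m

Fr₁ = V₁/√(g·y₁) = 8.56/√(9.81×0.693) = 3.28.
By Bélanger, y₂/y₁ = ½[√(1 + 8Fr₁²) − 1] = ½[√87.23 − 1] = 4.17.
y₂ = 4.17 × 0.693 = 2.89 m.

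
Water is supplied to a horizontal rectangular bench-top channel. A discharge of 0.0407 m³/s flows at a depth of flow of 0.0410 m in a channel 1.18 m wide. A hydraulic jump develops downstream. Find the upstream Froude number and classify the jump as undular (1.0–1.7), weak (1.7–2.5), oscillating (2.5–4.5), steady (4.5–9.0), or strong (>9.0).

q = Q/b = 0.0407/1.18 = 0.0345 m²/s; V₁ = q/y₁ = 0.841 m/s. Fr₁ = V₁/√(g·y₁) = 1.33.
Fr₁ = 1.33 lies in the undular range.

Fr₁ = 1.33; undular jump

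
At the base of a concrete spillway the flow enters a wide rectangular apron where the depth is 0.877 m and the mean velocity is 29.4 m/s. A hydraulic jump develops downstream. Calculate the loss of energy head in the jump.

ΔE = 32.7 m

Fr₁ = V₁/√(g·y₁) = 29.4/√(9.81×0.877) = 10.0.
Conjugate-depth relation: y₂/y₁ = ½[√(1 + 8Fr₁²) − 1] = ½[√804.7 − 1] = 13.7.
y₂ = 13.7 × 0.877 = 12.0 m.
Head loss: ΔE = (y₂ − y₁)³/(4y₁y₂) = (12.0 − 0.877)³/(4×0.877×12.0) = 1376/42.1 = 32.7 m.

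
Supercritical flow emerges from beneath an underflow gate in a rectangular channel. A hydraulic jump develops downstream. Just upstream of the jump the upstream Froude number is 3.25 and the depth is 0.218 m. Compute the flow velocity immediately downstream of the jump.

V₂ = 1.15 m/s

Fr₁ = 3.25 (given).
From the momentum equation for a rectangular channel, y₂/y₁ = ½[√(1 + 8Fr₁²) − 1] = ½[√85.50 − 1] = 4.12.
y₂ = 4.12 × 0.218 = 0.899 m.
V₁ = Fr₁·√(g·y₁) = 3.25×√(9.81×0.218) = 4.75 m/s; q = V₁·y₁ = 1.04 m²/s.
V₂ = q/y₂ = 1.04/0.899 = 1.15 m/s.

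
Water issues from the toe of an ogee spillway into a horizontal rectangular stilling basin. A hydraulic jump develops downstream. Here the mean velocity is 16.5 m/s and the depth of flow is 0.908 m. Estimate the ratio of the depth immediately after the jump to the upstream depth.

Fr₁ = V₁/√(g·y₁) = 16.5/√(9.81×0.908) = 5.53.
From the momentum equation for a rectangular channel, y₂/y₁ = ½[√(1 + 8Fr₁²) − 1] = ½[√245.5 − 1] = 7.33.

y₂/y₁ = 7.33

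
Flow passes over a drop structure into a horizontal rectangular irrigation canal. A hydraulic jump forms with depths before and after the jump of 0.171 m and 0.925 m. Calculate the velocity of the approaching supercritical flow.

V₁ = 5.39 m/s

For a rectangular channel the momentum equation gives q² = ½·g·y₁·y₂·(y₁ + y₂) = ½×9.81×0.171×0.925×1.10 = 0.850.
q = √0.850 = 0.922 m²/s.
V₁ = q/y₁ = 0.922/0.171 = 5.39 m/s.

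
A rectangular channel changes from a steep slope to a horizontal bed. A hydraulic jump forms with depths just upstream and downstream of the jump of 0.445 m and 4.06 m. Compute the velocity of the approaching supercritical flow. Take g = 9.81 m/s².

For a rectangular channel the momentum equation gives q² = ½·g·y₁·y₂·(y₁ + y₂) = ½×9.81×0.445×4.06×4.50 = 39.9.
q = √39.9 = 6.32 m²/s.
V₁ = q/y₁ = 6.32/0.445 = 14.2 m/s.

V₁ = 14.2 m/s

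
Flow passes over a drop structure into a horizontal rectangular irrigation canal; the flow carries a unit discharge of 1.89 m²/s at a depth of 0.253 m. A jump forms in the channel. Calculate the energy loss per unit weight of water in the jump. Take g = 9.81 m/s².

ΔE = 1.45 m

V₁ = q/y₁ = 1.89/0.253 = 7.47 m/s. Fr₁ = V₁/√(g·y₁) = 7.47/√(9.81×0.253) = 4.74.
Bélanger equation: y₂/y₁ = ½[√(1 + 8Fr₁²) − 1] = ½[√180.9 − 1] = 6.22.
y₂ = 6.22 × 0.253 = 1.57 m.
Head loss: ΔE = (y₂ − y₁)³/(4y₁y₂) = (1.57 − 0.253)³/(4×0.253×1.57) = 2.31/1.59 = 1.45 m.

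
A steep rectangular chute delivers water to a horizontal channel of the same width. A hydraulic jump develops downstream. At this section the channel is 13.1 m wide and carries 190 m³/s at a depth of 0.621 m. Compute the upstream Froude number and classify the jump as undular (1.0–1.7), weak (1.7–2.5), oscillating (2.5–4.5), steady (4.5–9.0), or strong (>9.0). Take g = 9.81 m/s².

Fr₁ = 9.46; strong jump

q = Q/b = 190/13.1 = 14.5 m²/s; V₁ = q/y₁ = 23.4 m/s. Fr₁ = V₁/√(g·y₁) = 9.46.
Fr₁ = 9.46 lies in the strong range.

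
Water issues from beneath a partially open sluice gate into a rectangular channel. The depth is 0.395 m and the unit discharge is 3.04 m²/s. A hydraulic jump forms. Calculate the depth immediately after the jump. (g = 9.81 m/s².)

V₁ = q/y₁ = 3.04/0.395 = 7.70 m/s. Fr₁ = V₁/√(g·y₁) = 7.70/√(9.81×0.395) = 3.91.
Bélanger equation: y₂/y₁ = ½[√(1 + 8Fr₁²) − 1] = ½[√123.3 − 1] = 5.05.
y₂ = 5.05 × 0.395 = 2.00 m.

y₂ = 2.00 m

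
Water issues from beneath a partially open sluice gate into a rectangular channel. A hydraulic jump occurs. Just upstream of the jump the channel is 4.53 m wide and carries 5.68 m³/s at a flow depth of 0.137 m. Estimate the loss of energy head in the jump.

ΔE = 2.91 m

q = Q/b = 5.68/4.53 = 1.25 m²/s; V₁ = q/y₁ = 9.15 m/s. Fr₁ = V₁/√(g·y₁) = 7.89.
Conjugate-depth relation: y₂/y₁ = ½[√(1 + 8Fr₁²) − 1] = ½[√499.6 − 1] = 10.7.
y₂ = 10.7 × 0.137 = 1.46 m.
Head loss: ΔE = (y₂ − y₁)³/(4y₁y₂) = (1.46 − 0.137)³/(4×0.137×1.46) = 2.33/0.802 = 2.91 m.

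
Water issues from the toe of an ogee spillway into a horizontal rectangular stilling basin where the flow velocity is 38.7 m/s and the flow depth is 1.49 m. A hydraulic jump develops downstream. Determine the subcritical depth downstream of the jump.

y₂ = 20.6 m

Fr₁ = V₁/√(g·y₁) = 38.7/√(9.81×1.49) = 10.1.
From the momentum equation for a rectangular channel, y₂/y₁ = ½[√(1 + 8Fr₁²) − 1] = ½[√820.7 − 1] = 13.8.
y₂ = 13.8 × 1.49 = 20.6 m.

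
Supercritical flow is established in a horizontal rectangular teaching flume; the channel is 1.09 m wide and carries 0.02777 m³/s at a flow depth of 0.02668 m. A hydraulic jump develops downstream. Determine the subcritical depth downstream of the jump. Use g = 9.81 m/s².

y₂ = 0.05834 m

q = Q/b = 0.02777/1.09 = 0.02548 m²/s; V₁ = q/y₁ = 0.9549 m/s. Fr₁ = V₁/√(g·y₁) = 1.867.
Bélanger equation: y₂/y₁ = ½[√(1 + 8Fr₁²) − 1] = ½[√28.872 − 1] = 2.187.
y₂ = 2.187 × 0.02668 = 0.05834 m.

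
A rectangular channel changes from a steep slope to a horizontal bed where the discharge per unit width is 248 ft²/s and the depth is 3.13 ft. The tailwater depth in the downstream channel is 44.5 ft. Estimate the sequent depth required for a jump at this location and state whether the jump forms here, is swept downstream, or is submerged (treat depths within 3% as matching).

V₁ = q/y₁ = 248/3.13 = 79.2 ft/s. Fr₁ = V₁/√(g·y₁) = 79.2/√(32.2×3.13) = 7.89.
Conjugate-depth relation: y₂/y₁ = ½[√(1 + 8Fr₁²) − 1] = ½[√499.3 − 1] = 10.7.
y₂ = 10.7 × 3.13 = 33.4 ft.
Tailwater y_tw = 44.5 ft: y_tw > y₂, so the jump is submerged.

y₂ = 33.4 ft; the jump is submerged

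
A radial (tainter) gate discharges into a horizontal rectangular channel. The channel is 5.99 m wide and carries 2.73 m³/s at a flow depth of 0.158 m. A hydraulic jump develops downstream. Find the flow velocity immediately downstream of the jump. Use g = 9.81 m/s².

V₂ = 1.02 m/s

q = Q/b = 2.73/5.99 = 0.456 m²/s; V₁ = q/y₁ = 2.88 m/s. Fr₁ = V₁/√(g·y₁) = 2.32.
Sequent-depth ratio: y₂/y₁ = ½[√(1 + 8Fr₁²) − 1] = ½[√43.95 − 1] = 2.81.
y₂ = 2.81 × 0.158 = 0.445 m.
V₂ = q/y₂ = 0.456/0.445 = 1.02 m/s.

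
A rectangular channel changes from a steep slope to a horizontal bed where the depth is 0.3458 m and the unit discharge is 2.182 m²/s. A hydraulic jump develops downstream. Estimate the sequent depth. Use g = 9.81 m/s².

y₂ = 1.511 m

V₁ = q/y₁ = 2.182/0.3458 = 6.310 m/s. Fr₁ = V₁/√(g·y₁) = 6.310/√(9.81×0.3458) = 3.426.
Sequent-depth ratio: y₂/y₁ = ½[√(1 + 8Fr₁²) − 1] = ½[√94.898 − 1] = 4.371.
y₂ = 4.371 × 0.3458 = 1.511 m.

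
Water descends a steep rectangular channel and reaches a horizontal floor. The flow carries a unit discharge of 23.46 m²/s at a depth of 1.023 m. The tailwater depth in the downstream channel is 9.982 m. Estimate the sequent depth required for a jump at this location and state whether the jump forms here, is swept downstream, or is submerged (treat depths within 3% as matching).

V₁ = q/y₁ = 23.46/1.023 = 22.93 m/s. Fr₁ = V₁/√(g·y₁) = 22.93/√(9.81×1.023) = 7.239.
Conjugate-depth relation: y₂/y₁ = ½[√(1 + 8Fr₁²) − 1] = ½[√420.23 − 1] = 9.750.
y₂ = 9.750 × 1.023 = 9.974 m.
Tailwater y_tw = 9.982 m: y_tw ≈ y₂, so the jump forms here.

y₂ = 9.974 m; the jump forms here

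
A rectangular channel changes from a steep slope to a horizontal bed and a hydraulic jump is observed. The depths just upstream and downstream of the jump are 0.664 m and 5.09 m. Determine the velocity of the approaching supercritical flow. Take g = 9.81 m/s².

For a rectangular channel the momentum equation gives q² = ½·g·y₁·y₂·(y₁ + y₂) = ½×9.81×0.664×5.09×5.75 = 95.4.
q = √95.4 = 9.77 m²/s.
V₁ = q/y₁ = 9.77/0.664 = 14.7 m/s.

V₁ = 14.7 m/s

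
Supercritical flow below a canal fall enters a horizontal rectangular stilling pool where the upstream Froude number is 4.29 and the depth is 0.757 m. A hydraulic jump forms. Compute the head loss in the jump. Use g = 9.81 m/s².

Fr₁ = 4.29 (given).
Sequent-depth ratio: y₂/y₁ = ½[√(1 + 8Fr₁²) − 1] = ½[√148.2 − 1] = 5.59.
y₂ = 5.59 × 0.757 = 4.23 m.
V₁ = Fr₁·√(g·y₁) = 4.29×√(9.81×0.757) = 11.7 m/s; q = V₁·y₁ = 8.85 m²/s. V₂ = q/y₂ = 8.85/4.23 = 2.09 m/s. E₁ = y₁ + V₁²/2g = 7.72 m; E₂ = y₂ + V₂²/2g = 4.45 m. ΔE = E₁ − E₂ = 3.27 m.

ΔE = 3.27 m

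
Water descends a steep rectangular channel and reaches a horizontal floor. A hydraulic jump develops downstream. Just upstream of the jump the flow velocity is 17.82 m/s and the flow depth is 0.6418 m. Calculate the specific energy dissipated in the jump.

ΔE = 10.52 m

Fr₁ = V₁/√(g·y₁) = 17.82/√(9.81×0.6418) = 7.102.
By Bélanger, y₂/y₁ = ½[√(1 + 8Fr₁²) − 1] = ½[√404.49 − 1] = 9.556.
y₂ = 9.556 × 0.6418 = 6.133 m.
Head loss: ΔE = (y₂ − y₁)³/(4y₁y₂) = (6.133 − 0.6418)³/(4×0.6418×6.133) = 165.6/15.74 = 10.52 m.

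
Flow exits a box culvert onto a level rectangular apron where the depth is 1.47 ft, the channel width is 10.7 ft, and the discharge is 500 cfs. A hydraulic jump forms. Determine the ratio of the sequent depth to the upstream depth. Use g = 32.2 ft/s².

q = Q/b = 500/10.7 = 46.7 ft²/s; V₁ = q/y₁ = 31.8 ft/s. Fr₁ = V₁/√(g·y₁) = 4.62.
Conjugate-depth relation: y₂/y₁ = ½[√(1 + 8Fr₁²) − 1] = ½[√171.8 − 1] = 6.05.

y₂/y₁ = 6.05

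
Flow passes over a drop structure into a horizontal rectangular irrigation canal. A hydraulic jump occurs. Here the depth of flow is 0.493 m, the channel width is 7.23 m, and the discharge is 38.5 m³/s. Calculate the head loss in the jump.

ΔE = 3.11 m

q = Q/b = 38.5/7.23 = 5.33 m²/s; V₁ = q/y₁ = 10.8 m/s. Fr₁ = V₁/√(g·y₁) = 4.91.
By Bélanger, y₂/y₁ = ½[√(1 + 8Fr₁²) − 1] = ½[√194.0 − 1] = 6.46.
y₂ = 6.46 × 0.493 = 3.19 m.
V₂ = q/y₂ = 5.33/3.19 = 1.67 m/s. E₁ = y₁ + V₁²/2g = 6.44 m; E₂ = y₂ + V₂²/2g = 3.33 m. ΔE = E₁ − E₂ = 3.11 m.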